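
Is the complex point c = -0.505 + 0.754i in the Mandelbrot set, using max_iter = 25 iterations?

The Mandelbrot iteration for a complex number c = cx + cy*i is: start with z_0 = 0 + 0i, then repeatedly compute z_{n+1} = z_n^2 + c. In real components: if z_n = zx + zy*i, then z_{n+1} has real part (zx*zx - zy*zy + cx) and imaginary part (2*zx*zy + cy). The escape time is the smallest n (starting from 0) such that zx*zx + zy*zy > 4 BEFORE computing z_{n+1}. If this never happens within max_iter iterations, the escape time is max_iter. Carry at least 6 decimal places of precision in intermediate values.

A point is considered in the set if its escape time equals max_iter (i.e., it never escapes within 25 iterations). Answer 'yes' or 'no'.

z_0 = 0 + 0i, c = -0.5050 + 0.7540i
Iter 1: z = -0.5050 + 0.7540i, |z|^2 = 0.8235
Iter 2: z = -0.8185 + -0.0075i, |z|^2 = 0.6700
Iter 3: z = 0.1649 + 0.7663i, |z|^2 = 0.6145
Iter 4: z = -1.0651 + 1.0067i, |z|^2 = 2.1479
Iter 5: z = -0.3840 + -1.3905i, |z|^2 = 2.0808
Iter 6: z = -2.2909 + 1.8219i, |z|^2 = 8.5675
Escaped at iteration 6

Answer: no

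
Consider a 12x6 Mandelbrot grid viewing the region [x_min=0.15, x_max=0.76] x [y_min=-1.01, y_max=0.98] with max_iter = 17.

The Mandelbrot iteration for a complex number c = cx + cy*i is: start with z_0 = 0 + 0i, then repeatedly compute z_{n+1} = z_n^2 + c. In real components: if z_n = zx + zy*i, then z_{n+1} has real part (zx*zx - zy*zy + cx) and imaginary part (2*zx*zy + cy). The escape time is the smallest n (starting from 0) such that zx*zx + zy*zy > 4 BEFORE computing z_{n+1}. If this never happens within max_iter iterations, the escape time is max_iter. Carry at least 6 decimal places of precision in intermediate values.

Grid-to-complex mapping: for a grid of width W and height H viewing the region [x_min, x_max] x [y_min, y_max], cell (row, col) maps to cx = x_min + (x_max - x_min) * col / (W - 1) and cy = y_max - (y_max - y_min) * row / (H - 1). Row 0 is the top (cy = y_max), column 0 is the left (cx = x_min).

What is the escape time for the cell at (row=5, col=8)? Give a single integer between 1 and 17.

z_0 = 0 + 0i, c = 0.5936 + -1.0100i
Iter 1: z = 0.5936 + -1.0100i, |z|^2 = 1.3725
Iter 2: z = -0.0741 + -2.2091i, |z|^2 = 4.8858
Escaped at iteration 2

Answer: 2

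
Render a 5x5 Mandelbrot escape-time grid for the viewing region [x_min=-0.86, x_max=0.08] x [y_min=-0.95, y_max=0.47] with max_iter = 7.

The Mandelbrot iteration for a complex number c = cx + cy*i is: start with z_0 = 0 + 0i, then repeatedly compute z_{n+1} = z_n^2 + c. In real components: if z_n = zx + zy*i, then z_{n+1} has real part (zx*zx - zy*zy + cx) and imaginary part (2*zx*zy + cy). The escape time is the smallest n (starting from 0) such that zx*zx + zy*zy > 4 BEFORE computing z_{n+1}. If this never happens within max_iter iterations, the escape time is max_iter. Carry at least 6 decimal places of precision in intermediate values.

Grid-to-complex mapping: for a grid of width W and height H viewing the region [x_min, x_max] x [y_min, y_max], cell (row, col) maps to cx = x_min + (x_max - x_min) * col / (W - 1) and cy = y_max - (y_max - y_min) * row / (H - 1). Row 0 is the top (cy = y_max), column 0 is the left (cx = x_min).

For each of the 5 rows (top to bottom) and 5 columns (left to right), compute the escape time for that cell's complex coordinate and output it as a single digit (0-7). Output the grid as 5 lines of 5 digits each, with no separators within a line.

(row=0, col=0): c = -0.8600 + 0.4700i → escape time 6
(row=0, col=1): c = -0.6250 + 0.4700i → escape time 7
(row=0, col=2): c = -0.3900 + 0.4700i → escape time 7
(row=0, col=3): c = -0.1550 + 0.4700i → escape time 7
(row=0, col=4): c = 0.0800 + 0.4700i → escape time 7
(row=1, col=0): c = -0.8600 + 0.1150i → escape time 7
(row=1, col=1): c = -0.6250 + 0.1150i → escape time 7
(row=1, col=2): c = -0.3900 + 0.1150i → escape time 7
(row=1, col=3): c = -0.1550 + 0.1150i → escape time 7
(row=1, col=4): c = 0.0800 + 0.1150i → escape time 7
(row=2, col=0): c = -0.8600 + -0.2400i → escape time 7
(row=2, col=1): c = -0.6250 + -0.2400i → escape time 7
(row=2, col=2): c = -0.3900 + -0.2400i → escape time 7
(row=2, col=3): c = -0.1550 + -0.2400i → escape time 7
(row=2, col=4): c = 0.0800 + -0.2400i → escape time 7
(row=3, col=0): c = -0.8600 + -0.5950i → escape time 5
(row=3, col=1): c = -0.6250 + -0.5950i → escape time 7
(row=3, col=2): c = -0.3900 + -0.5950i → escape time 7
(row=3, col=3): c = -0.1550 + -0.5950i → escape time 7
(row=3, col=4): c = 0.0800 + -0.5950i → escape time 7
(row=4, col=0): c = -0.8600 + -0.9500i → escape time 3
(row=4, col=1): c = -0.6250 + -0.9500i → escape time 4
(row=4, col=2): c = -0.3900 + -0.9500i → escape time 5
(row=4, col=3): c = -0.1550 + -0.9500i → escape time 7
(row=4, col=4): c = 0.0800 + -0.9500i → escape time 5

Answer: 67777
77777
77777
57777
34575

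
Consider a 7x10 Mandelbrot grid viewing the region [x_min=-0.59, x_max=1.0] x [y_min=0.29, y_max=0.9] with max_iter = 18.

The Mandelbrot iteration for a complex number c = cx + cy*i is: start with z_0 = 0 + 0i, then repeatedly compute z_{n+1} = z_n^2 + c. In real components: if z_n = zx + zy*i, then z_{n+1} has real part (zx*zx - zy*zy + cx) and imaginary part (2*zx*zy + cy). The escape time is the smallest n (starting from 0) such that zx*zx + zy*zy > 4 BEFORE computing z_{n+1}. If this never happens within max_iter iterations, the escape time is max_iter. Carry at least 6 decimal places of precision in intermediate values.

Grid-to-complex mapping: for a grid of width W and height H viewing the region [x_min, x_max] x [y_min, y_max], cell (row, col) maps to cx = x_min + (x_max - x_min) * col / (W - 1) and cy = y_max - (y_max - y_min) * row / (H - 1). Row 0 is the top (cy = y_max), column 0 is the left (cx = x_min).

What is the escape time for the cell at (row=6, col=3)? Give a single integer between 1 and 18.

Answer: 18

Derivation:
z_0 = 0 + 0i, c = 0.2050 + 0.4933i
Iter 1: z = 0.2050 + 0.4933i, |z|^2 = 0.2854
Iter 2: z = 0.0036 + 0.6956i, |z|^2 = 0.4839
Iter 3: z = -0.2788 + 0.4984i, |z|^2 = 0.3262
Iter 4: z = 0.0343 + 0.2154i, |z|^2 = 0.0476
Iter 5: z = 0.1598 + 0.5081i, |z|^2 = 0.2837
Iter 6: z = -0.0277 + 0.6557i, |z|^2 = 0.4307
Iter 7: z = -0.2242 + 0.4571i, |z|^2 = 0.2592
Iter 8: z = 0.0464 + 0.2884i, |z|^2 = 0.0853
Iter 9: z = 0.1240 + 0.5201i, |z|^2 = 0.2859
Iter 10: z = -0.0501 + 0.6223i, |z|^2 = 0.3898
Iter 11: z = -0.1797 + 0.4310i, |z|^2 = 0.2180
Iter 12: z = 0.0516 + 0.3384i, |z|^2 = 0.1172
Iter 13: z = 0.0931 + 0.5282i, |z|^2 = 0.2877
Iter 14: z = -0.0654 + 0.5917i, |z|^2 = 0.3544
Iter 15: z = -0.1409 + 0.4160i, |z|^2 = 0.1929
Iter 16: z = 0.0518 + 0.3761i, |z|^2 = 0.1442
Iter 17: z = 0.0662 + 0.5323i, |z|^2 = 0.2877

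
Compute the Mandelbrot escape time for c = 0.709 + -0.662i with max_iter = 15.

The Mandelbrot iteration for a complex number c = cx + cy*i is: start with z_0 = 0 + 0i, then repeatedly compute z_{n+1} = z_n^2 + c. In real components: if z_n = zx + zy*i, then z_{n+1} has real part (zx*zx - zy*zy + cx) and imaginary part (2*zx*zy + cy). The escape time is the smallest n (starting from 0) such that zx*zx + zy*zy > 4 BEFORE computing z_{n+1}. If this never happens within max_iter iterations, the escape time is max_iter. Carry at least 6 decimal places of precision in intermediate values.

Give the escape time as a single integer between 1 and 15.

z_0 = 0 + 0i, c = 0.7090 + -0.6620i
Iter 1: z = 0.7090 + -0.6620i, |z|^2 = 0.9409
Iter 2: z = 0.7734 + -1.6007i, |z|^2 = 3.1605
Iter 3: z = -1.2551 + -3.1381i, |z|^2 = 11.4230
Escaped at iteration 3

Answer: 3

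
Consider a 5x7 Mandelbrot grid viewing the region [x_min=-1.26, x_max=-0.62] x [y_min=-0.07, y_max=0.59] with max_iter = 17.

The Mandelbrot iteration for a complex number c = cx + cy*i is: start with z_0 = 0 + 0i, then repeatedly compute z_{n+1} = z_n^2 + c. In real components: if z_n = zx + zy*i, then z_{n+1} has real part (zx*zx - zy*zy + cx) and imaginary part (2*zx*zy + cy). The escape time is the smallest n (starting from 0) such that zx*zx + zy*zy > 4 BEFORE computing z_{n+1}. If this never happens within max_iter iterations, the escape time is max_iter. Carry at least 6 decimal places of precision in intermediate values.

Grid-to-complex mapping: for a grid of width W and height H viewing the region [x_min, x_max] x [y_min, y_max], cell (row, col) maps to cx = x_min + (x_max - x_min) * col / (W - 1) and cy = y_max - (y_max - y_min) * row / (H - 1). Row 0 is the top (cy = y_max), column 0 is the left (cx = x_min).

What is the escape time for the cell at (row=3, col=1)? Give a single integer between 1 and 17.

z_0 = 0 + 0i, c = -1.1000 + 0.2600i
Iter 1: z = -1.1000 + 0.2600i, |z|^2 = 1.2776
Iter 2: z = 0.0424 + -0.3120i, |z|^2 = 0.0991
Iter 3: z = -1.1955 + 0.2335i, |z|^2 = 1.4839
Iter 4: z = 0.2748 + -0.2984i, |z|^2 = 0.1646
Iter 5: z = -1.1135 + 0.0960i, |z|^2 = 1.2492
Iter 6: z = 0.1308 + 0.0462i, |z|^2 = 0.0192
Iter 7: z = -1.0850 + 0.2721i, |z|^2 = 1.2513
Iter 8: z = 0.0033 + -0.3304i, |z|^2 = 0.1092
Iter 9: z = -1.2092 + 0.2578i, |z|^2 = 1.5286
Iter 10: z = 0.2956 + -0.3636i, |z|^2 = 0.2196
Iter 11: z = -1.1448 + 0.0450i, |z|^2 = 1.3125
Iter 12: z = 0.2085 + 0.1569i, |z|^2 = 0.0681
Iter 13: z = -1.0812 + 0.3254i, |z|^2 = 1.2748
Iter 14: z = -0.0370 + -0.4436i, |z|^2 = 0.1982
Iter 15: z = -1.2954 + 0.2928i, |z|^2 = 1.7639
Iter 16: z = 0.4924 + -0.4987i, |z|^2 = 0.4912

Answer: 17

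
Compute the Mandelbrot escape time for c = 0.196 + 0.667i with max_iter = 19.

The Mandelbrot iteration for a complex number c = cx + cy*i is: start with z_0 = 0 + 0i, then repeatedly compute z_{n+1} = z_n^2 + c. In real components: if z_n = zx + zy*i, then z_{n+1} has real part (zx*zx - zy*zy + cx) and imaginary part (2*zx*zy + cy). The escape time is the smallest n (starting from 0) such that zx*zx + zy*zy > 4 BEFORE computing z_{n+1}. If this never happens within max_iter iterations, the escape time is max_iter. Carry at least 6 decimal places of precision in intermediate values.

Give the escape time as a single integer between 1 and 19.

Answer: 8

Derivation:
z_0 = 0 + 0i, c = 0.1960 + 0.6670i
Iter 1: z = 0.1960 + 0.6670i, |z|^2 = 0.4833
Iter 2: z = -0.2105 + 0.9285i, |z|^2 = 0.9063
Iter 3: z = -0.6217 + 0.2762i, |z|^2 = 0.4628
Iter 4: z = 0.5063 + 0.3236i, |z|^2 = 0.3610
Iter 5: z = 0.3476 + 0.9947i, |z|^2 = 1.1102
Iter 6: z = -0.6725 + 1.3586i, |z|^2 = 2.2979
Iter 7: z = -1.1974 + -1.1603i, |z|^2 = 2.7800
Iter 8: z = 0.2835 + 3.4456i, |z|^2 = 11.9528
Escaped at iteration 8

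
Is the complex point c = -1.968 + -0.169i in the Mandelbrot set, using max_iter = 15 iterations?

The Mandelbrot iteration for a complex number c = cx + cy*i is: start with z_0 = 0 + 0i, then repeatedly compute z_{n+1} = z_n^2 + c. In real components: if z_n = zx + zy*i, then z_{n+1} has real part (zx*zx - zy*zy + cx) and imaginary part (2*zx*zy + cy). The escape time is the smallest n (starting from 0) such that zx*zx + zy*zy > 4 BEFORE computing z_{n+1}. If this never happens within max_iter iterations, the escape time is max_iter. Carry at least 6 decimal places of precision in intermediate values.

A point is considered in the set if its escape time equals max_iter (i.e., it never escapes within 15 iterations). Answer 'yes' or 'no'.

z_0 = 0 + 0i, c = -1.9680 + -0.1690i
Iter 1: z = -1.9680 + -0.1690i, |z|^2 = 3.9016
Iter 2: z = 1.8765 + 0.4962i, |z|^2 = 3.7673
Iter 3: z = 1.3069 + 1.6931i, |z|^2 = 4.5748
Escaped at iteration 3

Answer: no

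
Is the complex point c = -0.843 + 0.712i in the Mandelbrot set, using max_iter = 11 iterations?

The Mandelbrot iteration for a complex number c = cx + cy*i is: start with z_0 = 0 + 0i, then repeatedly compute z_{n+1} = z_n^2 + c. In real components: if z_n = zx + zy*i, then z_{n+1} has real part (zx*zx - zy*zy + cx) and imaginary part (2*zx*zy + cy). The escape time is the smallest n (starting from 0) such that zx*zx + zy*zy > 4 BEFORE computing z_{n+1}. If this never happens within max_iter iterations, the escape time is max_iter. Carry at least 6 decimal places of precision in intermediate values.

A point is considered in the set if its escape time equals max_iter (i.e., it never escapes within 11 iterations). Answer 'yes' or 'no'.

z_0 = 0 + 0i, c = -0.8430 + 0.7120i
Iter 1: z = -0.8430 + 0.7120i, |z|^2 = 1.2176
Iter 2: z = -0.6393 + -0.4884i, |z|^2 = 0.6473
Iter 3: z = -0.6729 + 1.3365i, |z|^2 = 2.2390
Iter 4: z = -2.1765 + -1.0866i, |z|^2 = 5.9178
Escaped at iteration 4

Answer: no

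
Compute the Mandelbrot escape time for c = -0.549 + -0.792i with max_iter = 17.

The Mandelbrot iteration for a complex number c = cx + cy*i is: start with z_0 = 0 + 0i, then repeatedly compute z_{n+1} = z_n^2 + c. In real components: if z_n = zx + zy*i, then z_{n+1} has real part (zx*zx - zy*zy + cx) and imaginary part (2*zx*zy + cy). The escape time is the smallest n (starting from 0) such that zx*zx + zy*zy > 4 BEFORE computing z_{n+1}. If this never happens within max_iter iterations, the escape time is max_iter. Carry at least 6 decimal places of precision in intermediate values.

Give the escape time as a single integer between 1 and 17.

Answer: 5

Derivation:
z_0 = 0 + 0i, c = -0.5490 + -0.7920i
Iter 1: z = -0.5490 + -0.7920i, |z|^2 = 0.9287
Iter 2: z = -0.8749 + 0.0776i, |z|^2 = 0.7714
Iter 3: z = 0.2104 + -0.9278i, |z|^2 = 0.9051
Iter 4: z = -1.3656 + -1.1823i, |z|^2 = 3.2627
Iter 5: z = -0.0822 + 2.4372i, |z|^2 = 5.9465
Escaped at iteration 5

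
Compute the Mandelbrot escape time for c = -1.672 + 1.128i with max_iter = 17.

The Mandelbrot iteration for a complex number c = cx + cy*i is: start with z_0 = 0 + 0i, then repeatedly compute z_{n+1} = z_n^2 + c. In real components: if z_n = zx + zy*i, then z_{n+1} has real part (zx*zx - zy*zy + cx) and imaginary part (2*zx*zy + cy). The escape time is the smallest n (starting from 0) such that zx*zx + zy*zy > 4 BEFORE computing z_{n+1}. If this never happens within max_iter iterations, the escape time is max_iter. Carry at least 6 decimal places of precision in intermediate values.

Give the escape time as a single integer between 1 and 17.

Answer: 1

Derivation:
z_0 = 0 + 0i, c = -1.6720 + 1.1280i
Iter 1: z = -1.6720 + 1.1280i, |z|^2 = 4.0680
Escaped at iteration 1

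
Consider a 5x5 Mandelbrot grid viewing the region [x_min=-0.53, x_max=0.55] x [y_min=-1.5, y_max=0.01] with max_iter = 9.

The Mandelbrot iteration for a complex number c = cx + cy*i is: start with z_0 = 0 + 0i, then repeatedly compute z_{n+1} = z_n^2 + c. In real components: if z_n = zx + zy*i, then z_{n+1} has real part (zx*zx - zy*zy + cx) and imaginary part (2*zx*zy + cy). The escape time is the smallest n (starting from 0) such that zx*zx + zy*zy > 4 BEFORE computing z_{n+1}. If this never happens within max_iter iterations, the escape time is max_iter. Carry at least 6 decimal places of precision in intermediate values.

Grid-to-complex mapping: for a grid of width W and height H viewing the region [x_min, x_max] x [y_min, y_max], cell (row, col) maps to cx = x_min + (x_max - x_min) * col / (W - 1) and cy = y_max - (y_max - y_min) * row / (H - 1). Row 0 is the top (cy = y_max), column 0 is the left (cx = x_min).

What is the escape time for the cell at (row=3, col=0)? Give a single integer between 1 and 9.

z_0 = 0 + 0i, c = -0.5300 + -1.1225i
Iter 1: z = -0.5300 + -1.1225i, |z|^2 = 1.5409
Iter 2: z = -1.5091 + 0.0674i, |z|^2 = 2.2819
Iter 3: z = 1.7429 + -1.3258i, |z|^2 = 4.7953
Escaped at iteration 3

Answer: 3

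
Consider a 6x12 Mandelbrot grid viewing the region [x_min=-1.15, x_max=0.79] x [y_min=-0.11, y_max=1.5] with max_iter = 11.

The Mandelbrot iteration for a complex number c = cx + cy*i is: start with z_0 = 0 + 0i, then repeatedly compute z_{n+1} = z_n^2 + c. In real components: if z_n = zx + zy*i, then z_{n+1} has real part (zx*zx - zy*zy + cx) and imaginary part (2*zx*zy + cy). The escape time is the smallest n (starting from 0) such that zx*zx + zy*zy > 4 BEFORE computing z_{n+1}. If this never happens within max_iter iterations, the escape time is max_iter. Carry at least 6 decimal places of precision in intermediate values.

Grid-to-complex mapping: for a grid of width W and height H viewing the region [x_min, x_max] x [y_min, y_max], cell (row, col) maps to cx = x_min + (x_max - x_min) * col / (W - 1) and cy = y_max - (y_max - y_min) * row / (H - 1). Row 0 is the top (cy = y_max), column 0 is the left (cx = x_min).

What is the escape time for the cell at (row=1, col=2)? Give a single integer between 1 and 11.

z_0 = 0 + 0i, c = -0.3740 + 1.3536i
Iter 1: z = -0.3740 + 1.3536i, |z|^2 = 1.9722
Iter 2: z = -2.0665 + 0.3411i, |z|^2 = 4.3866
Escaped at iteration 2

Answer: 2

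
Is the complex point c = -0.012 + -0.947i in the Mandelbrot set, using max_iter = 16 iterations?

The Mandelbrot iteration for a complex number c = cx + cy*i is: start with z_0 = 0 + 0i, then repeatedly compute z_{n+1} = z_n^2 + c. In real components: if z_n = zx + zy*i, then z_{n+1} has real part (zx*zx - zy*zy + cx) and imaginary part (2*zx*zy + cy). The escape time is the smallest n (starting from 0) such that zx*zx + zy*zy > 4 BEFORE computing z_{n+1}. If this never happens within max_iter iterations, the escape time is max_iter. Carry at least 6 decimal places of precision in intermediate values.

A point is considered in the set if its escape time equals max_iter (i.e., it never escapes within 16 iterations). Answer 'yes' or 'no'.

Answer: no

Derivation:
z_0 = 0 + 0i, c = -0.0120 + -0.9470i
Iter 1: z = -0.0120 + -0.9470i, |z|^2 = 0.8970
Iter 2: z = -0.9087 + -0.9243i, |z|^2 = 1.6800
Iter 3: z = -0.0406 + 0.7327i, |z|^2 = 0.5385
Iter 4: z = -0.5472 + -1.0065i, |z|^2 = 1.3125
Iter 5: z = -0.7256 + 0.1545i, |z|^2 = 0.5504
Iter 6: z = 0.4906 + -1.1713i, |z|^2 = 1.6126
Iter 7: z = -1.1432 + -2.0963i, |z|^2 = 5.7014
Escaped at iteration 7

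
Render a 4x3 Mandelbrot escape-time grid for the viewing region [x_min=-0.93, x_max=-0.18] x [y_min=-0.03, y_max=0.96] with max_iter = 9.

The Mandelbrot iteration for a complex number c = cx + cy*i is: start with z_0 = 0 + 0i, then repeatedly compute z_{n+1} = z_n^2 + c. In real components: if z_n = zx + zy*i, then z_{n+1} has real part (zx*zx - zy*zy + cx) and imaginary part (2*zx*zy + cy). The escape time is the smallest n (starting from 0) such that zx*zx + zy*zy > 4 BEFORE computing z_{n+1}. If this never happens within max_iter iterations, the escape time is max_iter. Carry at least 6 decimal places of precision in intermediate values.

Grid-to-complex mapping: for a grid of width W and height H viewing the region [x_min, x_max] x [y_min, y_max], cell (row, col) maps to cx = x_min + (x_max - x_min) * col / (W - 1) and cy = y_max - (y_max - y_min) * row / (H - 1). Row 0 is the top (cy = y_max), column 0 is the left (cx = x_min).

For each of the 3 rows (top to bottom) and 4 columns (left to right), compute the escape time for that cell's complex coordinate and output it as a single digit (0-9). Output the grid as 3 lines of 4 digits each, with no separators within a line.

Answer: 3448
5999
9999

Derivation:
(row=0, col=0): c = -0.9300 + 0.9600i → escape time 3
(row=0, col=1): c = -0.6800 + 0.9600i → escape time 4
(row=0, col=2): c = -0.4300 + 0.9600i → escape time 4
(row=0, col=3): c = -0.1800 + 0.9600i → escape time 8
(row=1, col=0): c = -0.9300 + 0.4650i → escape time 5
(row=1, col=1): c = -0.6800 + 0.4650i → escape time 9
(row=1, col=2): c = -0.4300 + 0.4650i → escape time 9
(row=1, col=3): c = -0.1800 + 0.4650i → escape time 9
(row=2, col=0): c = -0.9300 + -0.0300i → escape time 9
(row=2, col=1): c = -0.6800 + -0.0300i → escape time 9
(row=2, col=2): c = -0.4300 + -0.0300i → escape time 9
(row=2, col=3): c = -0.1800 + -0.0300i → escape time 9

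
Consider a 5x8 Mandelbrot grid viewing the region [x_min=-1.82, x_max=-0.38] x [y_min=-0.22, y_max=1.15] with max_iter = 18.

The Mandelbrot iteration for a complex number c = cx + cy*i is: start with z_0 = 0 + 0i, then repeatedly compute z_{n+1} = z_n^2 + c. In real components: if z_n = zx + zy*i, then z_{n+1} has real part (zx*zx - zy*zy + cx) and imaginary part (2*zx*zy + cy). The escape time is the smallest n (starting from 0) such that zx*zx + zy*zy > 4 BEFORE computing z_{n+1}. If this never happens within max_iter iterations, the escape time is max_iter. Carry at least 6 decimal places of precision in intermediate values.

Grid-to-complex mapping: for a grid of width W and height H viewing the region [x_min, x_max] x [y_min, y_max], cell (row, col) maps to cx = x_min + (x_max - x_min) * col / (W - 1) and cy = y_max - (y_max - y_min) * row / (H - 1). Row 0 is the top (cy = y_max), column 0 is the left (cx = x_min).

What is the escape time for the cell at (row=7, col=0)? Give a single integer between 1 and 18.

Answer: 4

Derivation:
z_0 = 0 + 0i, c = -1.8200 + -0.2200i
Iter 1: z = -1.8200 + -0.2200i, |z|^2 = 3.3608
Iter 2: z = 1.4440 + 0.5808i, |z|^2 = 2.4225
Iter 3: z = -0.0722 + 1.4574i, |z|^2 = 2.1291
Iter 4: z = -3.9387 + -0.4304i, |z|^2 = 15.6983
Escaped at iteration 4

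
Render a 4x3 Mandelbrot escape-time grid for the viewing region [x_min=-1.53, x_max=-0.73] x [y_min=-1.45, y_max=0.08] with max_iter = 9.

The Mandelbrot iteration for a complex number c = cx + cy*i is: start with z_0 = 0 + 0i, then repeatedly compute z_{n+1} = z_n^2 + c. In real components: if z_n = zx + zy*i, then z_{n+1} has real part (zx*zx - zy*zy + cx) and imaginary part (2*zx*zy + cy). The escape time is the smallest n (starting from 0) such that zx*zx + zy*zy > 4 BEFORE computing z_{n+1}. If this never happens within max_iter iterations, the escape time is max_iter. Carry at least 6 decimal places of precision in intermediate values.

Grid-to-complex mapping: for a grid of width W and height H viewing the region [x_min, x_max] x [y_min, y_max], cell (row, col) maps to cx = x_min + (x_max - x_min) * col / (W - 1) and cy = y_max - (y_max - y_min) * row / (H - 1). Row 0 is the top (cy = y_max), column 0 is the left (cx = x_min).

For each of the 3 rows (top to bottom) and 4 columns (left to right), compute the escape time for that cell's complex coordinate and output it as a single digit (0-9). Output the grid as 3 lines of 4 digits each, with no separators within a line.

(row=0, col=0): c = -1.5300 + 0.0800i → escape time 7
(row=0, col=1): c = -1.2633 + 0.0800i → escape time 9
(row=0, col=2): c = -0.9967 + 0.0800i → escape time 9
(row=0, col=3): c = -0.7300 + 0.0800i → escape time 9
(row=1, col=0): c = -1.5300 + -0.6850i → escape time 3
(row=1, col=1): c = -1.2633 + -0.6850i → escape time 3
(row=1, col=2): c = -0.9967 + -0.6850i → escape time 4
(row=1, col=3): c = -0.7300 + -0.6850i → escape time 5
(row=2, col=0): c = -1.5300 + -1.4500i → escape time 1
(row=2, col=1): c = -1.2633 + -1.4500i → escape time 2
(row=2, col=2): c = -0.9967 + -1.4500i → escape time 2
(row=2, col=3): c = -0.7300 + -1.4500i → escape time 2

Answer: 7999
3345
1222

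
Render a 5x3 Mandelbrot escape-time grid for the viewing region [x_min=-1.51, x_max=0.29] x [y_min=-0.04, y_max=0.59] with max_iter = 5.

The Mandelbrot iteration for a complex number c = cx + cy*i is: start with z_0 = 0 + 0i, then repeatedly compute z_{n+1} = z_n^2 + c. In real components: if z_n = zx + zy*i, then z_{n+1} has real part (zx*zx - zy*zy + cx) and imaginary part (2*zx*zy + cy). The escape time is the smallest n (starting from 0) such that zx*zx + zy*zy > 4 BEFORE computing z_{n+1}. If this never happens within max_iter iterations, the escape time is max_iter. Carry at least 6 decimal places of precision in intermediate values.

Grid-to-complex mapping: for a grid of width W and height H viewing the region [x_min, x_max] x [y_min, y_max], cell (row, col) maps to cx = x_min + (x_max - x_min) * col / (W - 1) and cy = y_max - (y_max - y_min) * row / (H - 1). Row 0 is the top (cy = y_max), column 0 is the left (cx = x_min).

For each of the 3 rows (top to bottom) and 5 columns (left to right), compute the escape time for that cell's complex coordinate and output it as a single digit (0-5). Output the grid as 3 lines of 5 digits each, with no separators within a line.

Answer: 34555
55555
55555

Derivation:
(row=0, col=0): c = -1.5100 + 0.5900i → escape time 3
(row=0, col=1): c = -1.0600 + 0.5900i → escape time 4
(row=0, col=2): c = -0.6100 + 0.5900i → escape time 5
(row=0, col=3): c = -0.1600 + 0.5900i → escape time 5
(row=0, col=4): c = 0.2900 + 0.5900i → escape time 5
(row=1, col=0): c = -1.5100 + 0.2750i → escape time 5
(row=1, col=1): c = -1.0600 + 0.2750i → escape time 5
(row=1, col=2): c = -0.6100 + 0.2750i → escape time 5
(row=1, col=3): c = -0.1600 + 0.2750i → escape time 5
(row=1, col=4): c = 0.2900 + 0.2750i → escape time 5
(row=2, col=0): c = -1.5100 + -0.0400i → escape time 5
(row=2, col=1): c = -1.0600 + -0.0400i → escape time 5
(row=2, col=2): c = -0.6100 + -0.0400i → escape time 5
(row=2, col=3): c = -0.1600 + -0.0400i → escape time 5
(row=2, col=4): c = 0.2900 + -0.0400i → escape time 5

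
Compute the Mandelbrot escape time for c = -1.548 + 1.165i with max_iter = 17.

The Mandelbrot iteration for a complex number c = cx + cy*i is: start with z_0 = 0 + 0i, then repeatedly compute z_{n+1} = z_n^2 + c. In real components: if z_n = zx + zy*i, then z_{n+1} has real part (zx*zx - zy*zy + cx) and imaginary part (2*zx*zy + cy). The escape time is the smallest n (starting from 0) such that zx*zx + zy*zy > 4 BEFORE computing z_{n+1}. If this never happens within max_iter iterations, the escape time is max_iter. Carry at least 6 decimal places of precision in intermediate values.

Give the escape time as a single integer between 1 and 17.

Answer: 2

Derivation:
z_0 = 0 + 0i, c = -1.5480 + 1.1650i
Iter 1: z = -1.5480 + 1.1650i, |z|^2 = 3.7535
Iter 2: z = -0.5089 + -2.4418i, |z|^2 = 6.2216
Escaped at iteration 2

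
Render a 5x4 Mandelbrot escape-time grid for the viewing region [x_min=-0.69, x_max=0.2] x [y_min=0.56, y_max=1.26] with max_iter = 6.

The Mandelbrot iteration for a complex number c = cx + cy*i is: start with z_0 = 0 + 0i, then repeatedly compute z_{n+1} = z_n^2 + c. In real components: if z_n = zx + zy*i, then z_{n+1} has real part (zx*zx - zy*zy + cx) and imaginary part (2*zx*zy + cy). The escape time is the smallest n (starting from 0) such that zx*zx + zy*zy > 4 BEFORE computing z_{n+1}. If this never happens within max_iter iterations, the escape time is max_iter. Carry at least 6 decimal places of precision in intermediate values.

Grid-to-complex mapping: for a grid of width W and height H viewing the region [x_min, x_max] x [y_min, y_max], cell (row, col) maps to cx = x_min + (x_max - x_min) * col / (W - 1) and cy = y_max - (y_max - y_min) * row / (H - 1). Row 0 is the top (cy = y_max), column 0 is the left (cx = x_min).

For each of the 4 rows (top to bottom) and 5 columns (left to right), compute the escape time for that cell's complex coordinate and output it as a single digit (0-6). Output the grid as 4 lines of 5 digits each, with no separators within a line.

Answer: 33322
34664
46665
66666

Derivation:
(row=0, col=0): c = -0.6900 + 1.2600i → escape time 3
(row=0, col=1): c = -0.4675 + 1.2600i → escape time 3
(row=0, col=2): c = -0.2450 + 1.2600i → escape time 3
(row=0, col=3): c = -0.0225 + 1.2600i → escape time 2
(row=0, col=4): c = 0.2000 + 1.2600i → escape time 2
(row=1, col=0): c = -0.6900 + 1.0267i → escape time 3
(row=1, col=1): c = -0.4675 + 1.0267i → escape time 4
(row=1, col=2): c = -0.2450 + 1.0267i → escape time 6
(row=1, col=3): c = -0.0225 + 1.0267i → escape time 6
(row=1, col=4): c = 0.2000 + 1.0267i → escape time 4
(row=2, col=0): c = -0.6900 + 0.7933i → escape time 4
(row=2, col=1): c = -0.4675 + 0.7933i → escape time 6
(row=2, col=2): c = -0.2450 + 0.7933i → escape time 6
(row=2, col=3): c = -0.0225 + 0.7933i → escape time 6
(row=2, col=4): c = 0.2000 + 0.7933i → escape time 5
(row=3, col=0): c = -0.6900 + 0.5600i → escape time 6
(row=3, col=1): c = -0.4675 + 0.5600i → escape time 6
(row=3, col=2): c = -0.2450 + 0.5600i → escape time 6
(row=3, col=3): c = -0.0225 + 0.5600i → escape time 6
(row=3, col=4): c = 0.2000 + 0.5600i → escape time 6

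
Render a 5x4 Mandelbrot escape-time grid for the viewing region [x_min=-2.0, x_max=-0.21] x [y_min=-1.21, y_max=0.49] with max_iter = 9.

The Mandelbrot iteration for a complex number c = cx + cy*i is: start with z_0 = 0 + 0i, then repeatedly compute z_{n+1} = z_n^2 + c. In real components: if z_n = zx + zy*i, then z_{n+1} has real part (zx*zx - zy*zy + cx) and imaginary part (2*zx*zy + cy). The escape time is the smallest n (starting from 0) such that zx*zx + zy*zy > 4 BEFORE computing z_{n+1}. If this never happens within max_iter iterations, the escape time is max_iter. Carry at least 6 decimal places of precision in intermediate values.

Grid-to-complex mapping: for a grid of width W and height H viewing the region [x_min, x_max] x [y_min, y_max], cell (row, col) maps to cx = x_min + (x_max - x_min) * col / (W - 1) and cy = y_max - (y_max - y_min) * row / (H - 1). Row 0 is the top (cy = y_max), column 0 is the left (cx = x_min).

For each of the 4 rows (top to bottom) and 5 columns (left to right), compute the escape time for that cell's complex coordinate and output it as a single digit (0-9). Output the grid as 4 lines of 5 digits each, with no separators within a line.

(row=0, col=0): c = -2.0000 + 0.4900i → escape time 1
(row=0, col=1): c = -1.5525 + 0.4900i → escape time 3
(row=0, col=2): c = -1.1050 + 0.4900i → escape time 5
(row=0, col=3): c = -0.6575 + 0.4900i → escape time 9
(row=0, col=4): c = -0.2100 + 0.4900i → escape time 9
(row=1, col=0): c = -2.0000 + -0.0767i → escape time 1
(row=1, col=1): c = -1.5525 + -0.0767i → escape time 7
(row=1, col=2): c = -1.1050 + -0.0767i → escape time 9
(row=1, col=3): c = -0.6575 + -0.0767i → escape time 9
(row=1, col=4): c = -0.2100 + -0.0767i → escape time 9
(row=2, col=0): c = -2.0000 + -0.6433i → escape time 1
(row=2, col=1): c = -1.5525 + -0.6433i → escape time 3
(row=2, col=2): c = -1.1050 + -0.6433i → escape time 4
(row=2, col=3): c = -0.6575 + -0.6433i → escape time 7
(row=2, col=4): c = -0.2100 + -0.6433i → escape time 9
(row=3, col=0): c = -2.0000 + -1.2100i → escape time 1
(row=3, col=1): c = -1.5525 + -1.2100i → escape time 2
(row=3, col=2): c = -1.1050 + -1.2100i → escape time 3
(row=3, col=3): c = -0.6575 + -1.2100i → escape time 3
(row=3, col=4): c = -0.2100 + -1.2100i → escape time 3

Answer: 13599
17999
13479
12333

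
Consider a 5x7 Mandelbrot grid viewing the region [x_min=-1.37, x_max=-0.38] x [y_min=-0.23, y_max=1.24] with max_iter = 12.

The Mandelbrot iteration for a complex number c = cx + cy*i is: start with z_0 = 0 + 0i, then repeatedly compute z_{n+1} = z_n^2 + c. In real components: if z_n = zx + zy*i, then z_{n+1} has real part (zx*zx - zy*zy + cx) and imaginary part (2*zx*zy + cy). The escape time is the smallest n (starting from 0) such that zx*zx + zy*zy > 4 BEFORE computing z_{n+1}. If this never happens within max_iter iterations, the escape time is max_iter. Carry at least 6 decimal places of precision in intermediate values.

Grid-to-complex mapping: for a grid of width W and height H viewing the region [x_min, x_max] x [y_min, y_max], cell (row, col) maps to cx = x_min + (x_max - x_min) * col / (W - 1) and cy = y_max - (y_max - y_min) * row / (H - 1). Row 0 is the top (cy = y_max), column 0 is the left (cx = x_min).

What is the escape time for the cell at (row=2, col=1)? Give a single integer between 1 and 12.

Answer: 3

Derivation:
z_0 = 0 + 0i, c = -1.1225 + 0.7500i
Iter 1: z = -1.1225 + 0.7500i, |z|^2 = 1.8225
Iter 2: z = -0.4250 + -0.9338i, |z|^2 = 1.0525
Iter 3: z = -1.8138 + 1.5437i, |z|^2 = 5.6727
Escaped at iteration 3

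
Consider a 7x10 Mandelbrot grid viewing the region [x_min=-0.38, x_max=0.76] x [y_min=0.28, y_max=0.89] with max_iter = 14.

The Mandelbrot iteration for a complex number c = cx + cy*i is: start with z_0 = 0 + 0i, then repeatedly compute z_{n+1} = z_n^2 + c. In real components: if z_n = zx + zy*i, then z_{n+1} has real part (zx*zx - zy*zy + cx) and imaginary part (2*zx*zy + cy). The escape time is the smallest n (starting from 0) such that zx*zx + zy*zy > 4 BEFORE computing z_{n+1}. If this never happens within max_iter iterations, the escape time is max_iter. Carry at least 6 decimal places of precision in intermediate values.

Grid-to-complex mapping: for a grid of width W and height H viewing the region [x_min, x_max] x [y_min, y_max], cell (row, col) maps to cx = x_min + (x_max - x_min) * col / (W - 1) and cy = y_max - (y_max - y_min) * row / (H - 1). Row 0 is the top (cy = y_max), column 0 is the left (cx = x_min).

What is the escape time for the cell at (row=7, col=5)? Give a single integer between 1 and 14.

z_0 = 0 + 0i, c = 0.5700 + 0.4156i
Iter 1: z = 0.5700 + 0.4156i, |z|^2 = 0.4976
Iter 2: z = 0.7222 + 0.8893i, |z|^2 = 1.3124
Iter 3: z = 0.3008 + 1.7001i, |z|^2 = 2.9807
Iter 4: z = -2.2298 + 1.4382i, |z|^2 = 7.0403
Escaped at iteration 4

Answer: 4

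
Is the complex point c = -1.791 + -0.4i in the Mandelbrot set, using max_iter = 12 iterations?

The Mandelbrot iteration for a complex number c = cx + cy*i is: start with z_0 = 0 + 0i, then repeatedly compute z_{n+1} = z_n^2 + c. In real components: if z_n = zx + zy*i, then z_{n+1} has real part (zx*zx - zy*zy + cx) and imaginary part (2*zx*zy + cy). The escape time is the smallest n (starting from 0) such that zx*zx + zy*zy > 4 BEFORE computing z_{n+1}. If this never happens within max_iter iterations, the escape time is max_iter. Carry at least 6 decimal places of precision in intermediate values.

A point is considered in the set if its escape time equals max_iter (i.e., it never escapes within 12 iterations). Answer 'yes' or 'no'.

z_0 = 0 + 0i, c = -1.7910 + -0.4000i
Iter 1: z = -1.7910 + -0.4000i, |z|^2 = 3.3677
Iter 2: z = 1.2567 + 1.0328i, |z|^2 = 2.6459
Iter 3: z = -1.2784 + 2.1958i, |z|^2 = 6.4559
Escaped at iteration 3

Answer: no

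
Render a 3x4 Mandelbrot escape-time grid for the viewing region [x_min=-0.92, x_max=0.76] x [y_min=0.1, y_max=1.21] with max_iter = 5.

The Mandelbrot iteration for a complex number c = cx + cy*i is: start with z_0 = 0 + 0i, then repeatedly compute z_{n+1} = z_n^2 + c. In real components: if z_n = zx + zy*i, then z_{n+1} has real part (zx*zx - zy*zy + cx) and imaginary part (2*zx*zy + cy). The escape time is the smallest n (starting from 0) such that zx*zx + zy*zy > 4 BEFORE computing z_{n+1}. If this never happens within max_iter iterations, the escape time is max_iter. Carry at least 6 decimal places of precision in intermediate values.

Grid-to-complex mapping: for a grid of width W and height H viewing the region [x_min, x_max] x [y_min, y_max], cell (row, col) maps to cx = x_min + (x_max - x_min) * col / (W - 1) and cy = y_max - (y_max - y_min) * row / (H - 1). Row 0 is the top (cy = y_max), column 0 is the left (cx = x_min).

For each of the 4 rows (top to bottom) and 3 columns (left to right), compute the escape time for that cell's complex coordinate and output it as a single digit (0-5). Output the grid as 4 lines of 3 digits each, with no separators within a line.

(row=0, col=0): c = -0.9200 + 1.2100i → escape time 3
(row=0, col=1): c = -0.0800 + 1.2100i → escape time 3
(row=0, col=2): c = 0.7600 + 1.2100i → escape time 2
(row=1, col=0): c = -0.9200 + 0.8400i → escape time 3
(row=1, col=1): c = -0.0800 + 0.8400i → escape time 5
(row=1, col=2): c = 0.7600 + 0.8400i → escape time 2
(row=2, col=0): c = -0.9200 + 0.4700i → escape time 5
(row=2, col=1): c = -0.0800 + 0.4700i → escape time 5
(row=2, col=2): c = 0.7600 + 0.4700i → escape time 3
(row=3, col=0): c = -0.9200 + 0.1000i → escape time 5
(row=3, col=1): c = -0.0800 + 0.1000i → escape time 5
(row=3, col=2): c = 0.7600 + 0.1000i → escape time 3

Answer: 332
352
553
553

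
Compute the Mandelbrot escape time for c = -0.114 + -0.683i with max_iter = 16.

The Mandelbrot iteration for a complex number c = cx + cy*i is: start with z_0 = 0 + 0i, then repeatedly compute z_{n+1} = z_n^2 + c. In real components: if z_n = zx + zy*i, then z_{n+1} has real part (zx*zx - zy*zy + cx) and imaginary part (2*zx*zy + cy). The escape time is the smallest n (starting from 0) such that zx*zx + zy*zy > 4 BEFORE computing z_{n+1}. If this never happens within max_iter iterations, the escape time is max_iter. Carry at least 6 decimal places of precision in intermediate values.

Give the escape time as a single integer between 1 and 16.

z_0 = 0 + 0i, c = -0.1140 + -0.6830i
Iter 1: z = -0.1140 + -0.6830i, |z|^2 = 0.4795
Iter 2: z = -0.5675 + -0.5273i, |z|^2 = 0.6001
Iter 3: z = -0.0700 + -0.0845i, |z|^2 = 0.0120
Iter 4: z = -0.1163 + -0.6712i, |z|^2 = 0.4640
Iter 5: z = -0.5510 + -0.5270i, |z|^2 = 0.5812
Iter 6: z = -0.0881 + -0.1024i, |z|^2 = 0.0182
Iter 7: z = -0.1167 + -0.6650i, |z|^2 = 0.4558
Iter 8: z = -0.5426 + -0.5278i, |z|^2 = 0.5729
Iter 9: z = -0.0982 + -0.1103i, |z|^2 = 0.0218
Iter 10: z = -0.1165 + -0.6613i, |z|^2 = 0.4509
Iter 11: z = -0.5378 + -0.5289i, |z|^2 = 0.5689
Iter 12: z = -0.1045 + -0.1141i, |z|^2 = 0.0239
Iter 13: z = -0.1161 + -0.6591i, |z|^2 = 0.4480
Iter 14: z = -0.5350 + -0.5299i, |z|^2 = 0.5670
Iter 15: z = -0.1086 + -0.1160i, |z|^2 = 0.0252

Answer: 16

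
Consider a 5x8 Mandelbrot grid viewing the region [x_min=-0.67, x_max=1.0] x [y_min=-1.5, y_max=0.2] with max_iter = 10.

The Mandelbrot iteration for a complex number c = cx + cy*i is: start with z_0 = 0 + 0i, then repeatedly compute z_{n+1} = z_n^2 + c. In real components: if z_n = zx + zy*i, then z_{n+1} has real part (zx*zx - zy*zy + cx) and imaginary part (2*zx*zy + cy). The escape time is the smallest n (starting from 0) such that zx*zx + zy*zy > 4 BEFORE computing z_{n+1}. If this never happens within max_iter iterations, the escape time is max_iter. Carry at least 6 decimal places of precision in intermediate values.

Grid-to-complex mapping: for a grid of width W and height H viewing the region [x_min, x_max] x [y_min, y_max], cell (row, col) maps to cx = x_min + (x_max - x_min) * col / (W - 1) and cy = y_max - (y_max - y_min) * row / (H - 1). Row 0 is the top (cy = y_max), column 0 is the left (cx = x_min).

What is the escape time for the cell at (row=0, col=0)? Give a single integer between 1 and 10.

Answer: 10

Derivation:
z_0 = 0 + 0i, c = -0.6700 + 0.2000i
Iter 1: z = -0.6700 + 0.2000i, |z|^2 = 0.4889
Iter 2: z = -0.2611 + -0.0680i, |z|^2 = 0.0728
Iter 3: z = -0.6065 + 0.2355i, |z|^2 = 0.4232
Iter 4: z = -0.3577 + -0.0856i, |z|^2 = 0.1353
Iter 5: z = -0.5494 + 0.2613i, |z|^2 = 0.3701
Iter 6: z = -0.4364 + -0.0871i, |z|^2 = 0.1980
Iter 7: z = -0.4871 + 0.2760i, |z|^2 = 0.3135
Iter 8: z = -0.5089 + -0.0689i, |z|^2 = 0.2637
Iter 9: z = -0.4158 + 0.2701i, |z|^2 = 0.2458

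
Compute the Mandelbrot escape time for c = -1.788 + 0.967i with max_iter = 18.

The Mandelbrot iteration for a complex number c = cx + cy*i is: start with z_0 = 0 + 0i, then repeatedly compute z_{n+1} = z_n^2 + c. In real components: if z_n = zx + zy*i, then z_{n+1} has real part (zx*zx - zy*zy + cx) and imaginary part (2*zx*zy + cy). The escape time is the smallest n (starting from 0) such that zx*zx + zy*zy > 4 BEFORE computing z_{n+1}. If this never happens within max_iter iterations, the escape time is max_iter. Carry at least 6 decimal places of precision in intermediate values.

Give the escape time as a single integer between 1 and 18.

z_0 = 0 + 0i, c = -1.7880 + 0.9670i
Iter 1: z = -1.7880 + 0.9670i, |z|^2 = 4.1320
Escaped at iteration 1

Answer: 1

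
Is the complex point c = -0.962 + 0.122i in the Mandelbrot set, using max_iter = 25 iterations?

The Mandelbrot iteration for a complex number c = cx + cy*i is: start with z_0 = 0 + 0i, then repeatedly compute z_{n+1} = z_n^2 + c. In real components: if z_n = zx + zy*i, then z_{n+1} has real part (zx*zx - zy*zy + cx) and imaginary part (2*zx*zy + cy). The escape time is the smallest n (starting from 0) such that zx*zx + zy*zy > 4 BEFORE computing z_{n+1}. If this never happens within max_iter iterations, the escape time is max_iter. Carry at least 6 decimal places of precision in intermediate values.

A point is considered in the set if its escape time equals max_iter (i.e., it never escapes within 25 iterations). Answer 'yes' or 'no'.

z_0 = 0 + 0i, c = -0.9620 + 0.1220i
Iter 1: z = -0.9620 + 0.1220i, |z|^2 = 0.9403
Iter 2: z = -0.0514 + -0.1127i, |z|^2 = 0.0154
Iter 3: z = -0.9721 + 0.1336i, |z|^2 = 0.9628
Iter 4: z = -0.0349 + -0.1377i, |z|^2 = 0.0202
Iter 5: z = -0.9797 + 0.1316i, |z|^2 = 0.9772
Iter 6: z = -0.0194 + -0.1359i, |z|^2 = 0.0189
Iter 7: z = -0.9801 + 0.1273i, |z|^2 = 0.9768
Iter 8: z = -0.0176 + -0.1275i, |z|^2 = 0.0166
Iter 9: z = -0.9779 + 0.1265i, |z|^2 = 0.9724
Iter 10: z = -0.0216 + -0.1254i, |z|^2 = 0.0162
Iter 11: z = -0.9773 + 0.1274i, |z|^2 = 0.9713
Iter 12: z = -0.0232 + -0.1271i, |z|^2 = 0.0167
Iter 13: z = -0.9776 + 0.1279i, |z|^2 = 0.9721
Iter 14: z = -0.0226 + -0.1281i, |z|^2 = 0.0169
Iter 15: z = -0.9779 + 0.1278i, |z|^2 = 0.9726
Iter 16: z = -0.0221 + -0.1279i, |z|^2 = 0.0169
Iter 17: z = -0.9779 + 0.1276i, |z|^2 = 0.9726
Iter 18: z = -0.0220 + -0.1276i, |z|^2 = 0.0168
Iter 19: z = -0.9778 + 0.1276i, |z|^2 = 0.9724
Iter 20: z = -0.0222 + -0.1276i, |z|^2 = 0.0168
Iter 21: z = -0.9778 + 0.1277i, |z|^2 = 0.9724
Iter 22: z = -0.0222 + -0.1276i, |z|^2 = 0.0168
Iter 23: z = -0.9778 + 0.1277i, |z|^2 = 0.9724
Iter 24: z = -0.0222 + -0.1277i, |z|^2 = 0.0168
Did not escape in 25 iterations → in set

Answer: yes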